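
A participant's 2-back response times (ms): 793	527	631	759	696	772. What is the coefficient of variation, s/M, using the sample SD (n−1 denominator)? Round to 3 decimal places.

0.146

n = 6, Σ = 4178, M = 696.3333
Σ(x−M)² = 51939.333; s = √(51939.333/5) = 101.9209
CV = 101.9209 / 696.3333 = 0.14637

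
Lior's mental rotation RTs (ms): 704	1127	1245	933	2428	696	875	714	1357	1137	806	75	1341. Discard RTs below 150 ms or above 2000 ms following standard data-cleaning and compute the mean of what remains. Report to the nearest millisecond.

Excluded: 75, 2428
Retained (n=11): Σ = 10935
Mean = 10935/11 = 994.0909

994 ms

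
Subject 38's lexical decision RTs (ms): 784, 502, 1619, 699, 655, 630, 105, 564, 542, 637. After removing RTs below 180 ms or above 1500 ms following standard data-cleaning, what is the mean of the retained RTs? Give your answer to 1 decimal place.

626.6 ms

Excluded: 105, 1619
Retained (n=8): Σ = 5013
Mean = 5013/8 = 626.6250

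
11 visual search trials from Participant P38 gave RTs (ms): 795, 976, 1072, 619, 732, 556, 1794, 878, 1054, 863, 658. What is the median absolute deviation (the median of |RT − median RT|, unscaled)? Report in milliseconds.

191 ms

Sorted: 556, 619, 658, 732, 795, 863, 878, 976, 1054, 1072, 1794 → median = 863
|x − 863|: 68, 113, 209, 244, 131, 307, 931, 15, 191, 0, 205
Sorted deviations: 0, 15, 68, 113, 131, 191, 205, 209, 244, 307, 931 → MAD = 191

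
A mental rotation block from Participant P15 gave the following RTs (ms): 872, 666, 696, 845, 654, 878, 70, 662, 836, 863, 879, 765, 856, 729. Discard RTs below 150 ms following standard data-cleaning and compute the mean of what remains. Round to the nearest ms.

Excluded: 70
Retained (n=13): Σ = 10201
Mean = 10201/13 = 784.6923

785 ms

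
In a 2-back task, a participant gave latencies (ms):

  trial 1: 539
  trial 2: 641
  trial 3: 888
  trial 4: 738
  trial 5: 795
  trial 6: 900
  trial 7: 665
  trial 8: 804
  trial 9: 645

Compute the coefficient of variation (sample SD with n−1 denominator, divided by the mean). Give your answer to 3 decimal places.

0.166

n = 9, Σ = 6615, M = 735.0000
Σ(x−M)² = 119256.000; s = √(119256.000/8) = 122.0942
CV = 122.0942 / 735.0000 = 0.16611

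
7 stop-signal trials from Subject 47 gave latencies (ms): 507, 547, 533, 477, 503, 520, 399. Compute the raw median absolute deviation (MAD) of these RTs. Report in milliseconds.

Sorted: 399, 477, 503, 507, 520, 533, 547 → median = 507
|x − 507|: 0, 40, 26, 30, 4, 13, 108
Sorted deviations: 0, 4, 13, 26, 30, 40, 108 → MAD = 26

26 ms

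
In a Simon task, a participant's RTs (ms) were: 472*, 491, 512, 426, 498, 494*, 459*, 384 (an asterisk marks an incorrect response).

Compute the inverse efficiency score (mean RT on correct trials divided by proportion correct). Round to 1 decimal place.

739.5 ms

Correct trials (n=5): 491, 512, 426, 498, 384
Mean correct RT = 2311/5 = 462.2000 ms
Proportion correct = 5/8
IES = 462.2000 / (5/8) = 739.520 ms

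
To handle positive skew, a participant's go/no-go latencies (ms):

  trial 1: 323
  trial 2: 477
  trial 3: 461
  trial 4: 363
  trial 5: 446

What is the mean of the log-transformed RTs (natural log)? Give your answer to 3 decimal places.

6.015

ln(RT): 5.7777, 6.1675, 6.1334, 5.8944, 6.1003
Σ ln(RT) = 30.0733
Mean = 30.0733/5 = 6.01466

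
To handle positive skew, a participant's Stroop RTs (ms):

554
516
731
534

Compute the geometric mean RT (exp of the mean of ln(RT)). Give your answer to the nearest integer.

578 ms

ln(RT): 6.3172, 6.2461, 6.5944, 6.2804
Mean ln(RT) = 25.4381/4 = 6.35952
Geometric mean = exp(6.35952) = 577.97 ms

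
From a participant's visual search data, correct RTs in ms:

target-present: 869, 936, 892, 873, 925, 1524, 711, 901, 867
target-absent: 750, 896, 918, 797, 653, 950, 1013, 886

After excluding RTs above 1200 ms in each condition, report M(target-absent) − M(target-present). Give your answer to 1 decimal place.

-13.9 ms

target-present: exclude 1524
M(target-present) = 6974/8 = 871.750
M(target-absent) = 6863/8 = 857.875
Difference = 857.875 − 871.750 = -13.875 ms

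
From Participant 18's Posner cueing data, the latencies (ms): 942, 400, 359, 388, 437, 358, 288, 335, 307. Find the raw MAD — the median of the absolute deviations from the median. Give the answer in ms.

Sorted: 288, 307, 335, 358, 359, 388, 400, 437, 942 → median = 359
|x − 359|: 583, 41, 0, 29, 78, 1, 71, 24, 52
Sorted deviations: 0, 1, 24, 29, 41, 52, 71, 78, 583 → MAD = 41

41 ms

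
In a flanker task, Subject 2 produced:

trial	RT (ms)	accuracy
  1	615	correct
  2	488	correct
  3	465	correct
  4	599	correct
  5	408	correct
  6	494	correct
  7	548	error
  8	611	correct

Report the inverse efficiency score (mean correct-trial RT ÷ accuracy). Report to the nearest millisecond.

Correct trials (n=7): 615, 488, 465, 599, 408, 494, 611
Mean correct RT = 3680/7 = 525.7143 ms
Proportion correct = 7/8
IES = 525.7143 / (7/8) = 600.816 ms

601 ms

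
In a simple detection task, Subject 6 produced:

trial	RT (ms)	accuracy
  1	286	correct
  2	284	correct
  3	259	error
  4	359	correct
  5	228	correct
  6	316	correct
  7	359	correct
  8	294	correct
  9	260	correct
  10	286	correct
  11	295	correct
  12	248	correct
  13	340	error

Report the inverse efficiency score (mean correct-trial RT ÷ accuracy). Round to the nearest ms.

345 ms

Correct trials (n=11): 286, 284, 359, 228, 316, 359, 294, 260, 286, 295, 248
Mean correct RT = 3215/11 = 292.2727 ms
Proportion correct = 11/13
IES = 292.2727 / (11/13) = 345.413 ms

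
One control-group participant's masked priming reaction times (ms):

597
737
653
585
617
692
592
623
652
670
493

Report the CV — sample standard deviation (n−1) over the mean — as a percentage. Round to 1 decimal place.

n = 11, Σ = 6911, M = 628.2727
Σ(x−M)² = 41418.182; s = √(41418.182/10) = 64.3570
CV = 64.3570 / 628.2727 = 0.10243 = 10.243%

10.2%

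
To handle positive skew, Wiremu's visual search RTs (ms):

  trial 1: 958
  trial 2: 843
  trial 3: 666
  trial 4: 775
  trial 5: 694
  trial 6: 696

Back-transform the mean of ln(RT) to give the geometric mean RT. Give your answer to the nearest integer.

766 ms

ln(RT): 6.8648, 6.7370, 6.5013, 6.6529, 6.5425, 6.5453
Mean ln(RT) = 39.8438/6 = 6.64063
Geometric mean = exp(6.64063) = 765.58 ms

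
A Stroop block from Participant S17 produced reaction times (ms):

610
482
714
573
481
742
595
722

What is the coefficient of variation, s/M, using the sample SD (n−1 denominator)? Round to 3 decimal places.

n = 8, Σ = 4919, M = 614.8750
Σ(x−M)² = 75212.875; s = √(75212.875/7) = 103.6566
CV = 103.6566 / 614.8750 = 0.16858

0.169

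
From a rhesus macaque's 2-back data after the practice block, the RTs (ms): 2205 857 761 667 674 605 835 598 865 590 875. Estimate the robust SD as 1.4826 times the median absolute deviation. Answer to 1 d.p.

Sorted: 590, 598, 605, 667, 674, 761, 835, 857, 865, 875, 2205 → median = 761
|x − 761| sorted: 0, 74, 87, 94, 96, 104, 114, 156, 163, 171, 1444 → MAD = 104
Robust SD ≈ 1.4826 × 104 = 154.190

154.2 ms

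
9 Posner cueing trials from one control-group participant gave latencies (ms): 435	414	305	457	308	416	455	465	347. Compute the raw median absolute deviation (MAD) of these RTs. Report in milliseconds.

Sorted: 305, 308, 347, 414, 416, 435, 455, 457, 465 → median = 416
|x − 416|: 19, 2, 111, 41, 108, 0, 39, 49, 69
Sorted deviations: 0, 2, 19, 39, 41, 49, 69, 108, 111 → MAD = 41

41 ms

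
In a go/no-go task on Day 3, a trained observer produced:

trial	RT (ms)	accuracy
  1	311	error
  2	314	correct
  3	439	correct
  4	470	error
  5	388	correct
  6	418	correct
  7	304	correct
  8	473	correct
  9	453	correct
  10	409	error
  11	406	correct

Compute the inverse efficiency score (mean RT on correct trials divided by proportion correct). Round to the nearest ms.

Correct trials (n=8): 314, 439, 388, 418, 304, 473, 453, 406
Mean correct RT = 3195/8 = 399.3750 ms
Proportion correct = 8/11
IES = 399.3750 / (8/11) = 549.141 ms

549 ms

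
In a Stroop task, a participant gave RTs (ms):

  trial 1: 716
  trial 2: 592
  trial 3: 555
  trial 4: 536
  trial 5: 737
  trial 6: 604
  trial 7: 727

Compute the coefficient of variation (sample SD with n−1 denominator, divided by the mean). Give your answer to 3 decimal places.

n = 7, Σ = 4467, M = 638.1429
Σ(x−M)² = 44370.857; s = √(44370.857/6) = 85.9950
CV = 85.9950 / 638.1429 = 0.13476

0.135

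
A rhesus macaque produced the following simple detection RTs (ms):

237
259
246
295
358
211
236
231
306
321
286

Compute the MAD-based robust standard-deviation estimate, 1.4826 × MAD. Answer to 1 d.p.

41.5 ms

Sorted: 211, 231, 236, 237, 246, 259, 286, 295, 306, 321, 358 → median = 259
|x − 259| sorted: 0, 13, 22, 23, 27, 28, 36, 47, 48, 62, 99 → MAD = 28
Robust SD ≈ 1.4826 × 28 = 41.513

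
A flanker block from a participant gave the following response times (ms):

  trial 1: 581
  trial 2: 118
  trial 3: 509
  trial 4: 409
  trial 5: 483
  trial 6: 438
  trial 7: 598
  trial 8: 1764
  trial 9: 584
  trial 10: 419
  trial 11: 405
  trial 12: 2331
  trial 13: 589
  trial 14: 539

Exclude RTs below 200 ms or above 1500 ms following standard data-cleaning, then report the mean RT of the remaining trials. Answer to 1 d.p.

504.9 ms

Excluded: 118, 1764, 2331
Retained (n=11): Σ = 5554
Mean = 5554/11 = 504.9091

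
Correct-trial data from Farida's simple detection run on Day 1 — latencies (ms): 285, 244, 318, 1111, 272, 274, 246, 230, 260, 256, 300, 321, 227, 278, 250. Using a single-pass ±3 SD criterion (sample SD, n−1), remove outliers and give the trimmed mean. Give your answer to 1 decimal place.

268.6 ms

n = 15, ΣRT = 4872, M = 324.800
Σ(x−M)² = 673746.40; s = √(673746.40/14) = 219.374
Cutoffs: 324.800 ± 3·219.374 → [-333.3, 982.9]
Outside: 1111 → excluded.
Retained (n=14): Σ = 3761, mean = 3761/14 = 268.643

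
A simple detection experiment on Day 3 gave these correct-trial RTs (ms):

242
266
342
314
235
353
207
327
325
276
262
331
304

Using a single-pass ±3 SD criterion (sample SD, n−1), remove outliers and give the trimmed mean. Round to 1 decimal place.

n = 13, ΣRT = 3784, M = 291.077
Σ(x−M)² = 25478.92; s = √(25478.92/12) = 46.079
Cutoffs: 291.077 ± 3·46.079 → [152.8, 429.3]
No RTs fall outside the cutoffs; all 13 retained. Mean = 3784/13 = 291.077

291.1 ms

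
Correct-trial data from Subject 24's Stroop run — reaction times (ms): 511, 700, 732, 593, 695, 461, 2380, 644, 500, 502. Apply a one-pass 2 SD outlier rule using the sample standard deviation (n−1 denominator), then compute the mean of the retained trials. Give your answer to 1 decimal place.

593.1 ms

n = 10, ΣRT = 7718, M = 771.800
Σ(x−M)² = 2958527.60; s = √(2958527.60/9) = 573.346
Cutoffs: 771.800 ± 2·573.346 → [-374.9, 1918.5]
Outside: 2380 → excluded.
Retained (n=9): Σ = 5338, mean = 5338/9 = 593.111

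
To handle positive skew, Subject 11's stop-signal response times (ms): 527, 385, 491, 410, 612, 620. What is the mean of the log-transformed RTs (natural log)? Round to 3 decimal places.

6.213

ln(RT): 6.2672, 5.9532, 6.1964, 6.0162, 6.4167, 6.4297
Σ ln(RT) = 37.2795
Mean = 37.2795/6 = 6.21325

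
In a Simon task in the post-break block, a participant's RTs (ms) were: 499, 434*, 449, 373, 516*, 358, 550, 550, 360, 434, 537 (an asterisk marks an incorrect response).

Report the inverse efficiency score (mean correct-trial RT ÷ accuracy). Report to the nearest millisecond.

Correct trials (n=9): 499, 449, 373, 358, 550, 550, 360, 434, 537
Mean correct RT = 4110/9 = 456.6667 ms
Proportion correct = 9/11
IES = 456.6667 / (9/11) = 558.148 ms

558 ms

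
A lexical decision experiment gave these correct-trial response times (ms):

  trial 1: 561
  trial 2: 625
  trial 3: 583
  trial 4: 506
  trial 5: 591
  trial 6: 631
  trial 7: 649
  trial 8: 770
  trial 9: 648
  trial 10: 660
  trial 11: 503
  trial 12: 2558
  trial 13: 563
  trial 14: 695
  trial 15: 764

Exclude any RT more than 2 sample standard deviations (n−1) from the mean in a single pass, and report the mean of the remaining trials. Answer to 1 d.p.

624.9 ms

n = 15, ΣRT = 11307, M = 753.800
Σ(x−M)² = 3575164.40; s = √(3575164.40/14) = 505.340
Cutoffs: 753.800 ± 2·505.340 → [-256.9, 1764.5]
Outside: 2558 → excluded.
Retained (n=14): Σ = 8749, mean = 8749/14 = 624.929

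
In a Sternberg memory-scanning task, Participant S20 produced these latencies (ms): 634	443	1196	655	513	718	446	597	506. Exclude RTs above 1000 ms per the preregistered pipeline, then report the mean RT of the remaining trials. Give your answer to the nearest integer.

Excluded: 1196
Retained (n=8): Σ = 4512
Mean = 4512/8 = 564.0000

564 ms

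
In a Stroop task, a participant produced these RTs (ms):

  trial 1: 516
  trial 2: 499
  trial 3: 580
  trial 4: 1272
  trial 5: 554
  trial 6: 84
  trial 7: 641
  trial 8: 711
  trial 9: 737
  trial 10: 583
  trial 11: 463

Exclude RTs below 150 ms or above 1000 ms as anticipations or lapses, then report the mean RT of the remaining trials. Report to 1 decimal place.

Excluded: 84, 1272
Retained (n=9): Σ = 5284
Mean = 5284/9 = 587.1111

587.1 ms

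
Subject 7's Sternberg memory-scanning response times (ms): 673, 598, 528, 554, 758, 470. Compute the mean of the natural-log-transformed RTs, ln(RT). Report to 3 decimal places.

ln(RT): 6.5117, 6.3936, 6.2691, 6.3172, 6.6307, 6.1527
Σ ln(RT) = 38.2750
Mean = 38.2750/6 = 6.37917

6.379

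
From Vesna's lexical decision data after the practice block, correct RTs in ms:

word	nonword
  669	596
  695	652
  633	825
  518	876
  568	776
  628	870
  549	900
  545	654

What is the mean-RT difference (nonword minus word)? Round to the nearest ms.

168 ms

M(word) = 4805/8 = 600.625
M(nonword) = 6149/8 = 768.625
Difference = 768.625 − 600.625 = 168.000 ms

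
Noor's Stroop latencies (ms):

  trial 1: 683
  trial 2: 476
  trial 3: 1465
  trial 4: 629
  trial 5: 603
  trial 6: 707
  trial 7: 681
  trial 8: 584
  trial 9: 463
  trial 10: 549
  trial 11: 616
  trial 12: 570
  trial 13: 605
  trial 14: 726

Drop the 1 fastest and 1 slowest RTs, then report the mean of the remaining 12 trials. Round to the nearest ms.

619 ms

Sorted: 463, 476, 549, 570, 584, 603, 605, 616, 629, 681, 683, 707, 726, 1465
Drop lowest 1 (463) and highest 1 (1465)
Remaining (n=12): Σ = 7429, mean = 7429/12 = 619.083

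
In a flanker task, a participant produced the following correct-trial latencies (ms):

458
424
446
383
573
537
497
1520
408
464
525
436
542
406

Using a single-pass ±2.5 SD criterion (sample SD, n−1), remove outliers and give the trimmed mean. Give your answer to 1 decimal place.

469.2 ms

n = 14, ΣRT = 7619, M = 544.214
Σ(x−M)² = 1068964.36; s = √(1068964.36/13) = 286.754
Cutoffs: 544.214 ± 2.5·286.754 → [-172.7, 1261.1]
Outside: 1520 → excluded.
Retained (n=13): Σ = 6099, mean = 6099/13 = 469.154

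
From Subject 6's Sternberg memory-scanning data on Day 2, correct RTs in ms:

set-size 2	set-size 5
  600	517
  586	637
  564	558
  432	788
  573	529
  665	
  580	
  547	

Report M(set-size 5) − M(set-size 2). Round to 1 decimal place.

M(set-size 2) = 4547/8 = 568.375
M(set-size 5) = 3029/5 = 605.800
Difference = 605.800 − 568.375 = 37.425 ms

37.4 ms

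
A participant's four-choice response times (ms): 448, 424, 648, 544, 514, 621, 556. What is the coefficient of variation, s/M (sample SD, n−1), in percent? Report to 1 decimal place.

n = 7, Σ = 3755, M = 536.4286
Σ(x−M)² = 41003.714; s = √(41003.714/6) = 82.6677
CV = 82.6677 / 536.4286 = 0.15411 = 15.411%

15.4%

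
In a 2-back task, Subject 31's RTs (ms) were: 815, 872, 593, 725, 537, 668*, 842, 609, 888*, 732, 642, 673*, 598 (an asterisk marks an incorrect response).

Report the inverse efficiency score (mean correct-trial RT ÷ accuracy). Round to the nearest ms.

905 ms

Correct trials (n=10): 815, 872, 593, 725, 537, 842, 609, 732, 642, 598
Mean correct RT = 6965/10 = 696.5000 ms
Proportion correct = 10/13
IES = 696.5000 / (10/13) = 905.450 ms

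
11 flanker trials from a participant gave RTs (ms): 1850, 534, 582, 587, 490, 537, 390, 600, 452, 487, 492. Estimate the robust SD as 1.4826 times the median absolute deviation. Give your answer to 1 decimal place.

71.2 ms

Sorted: 390, 452, 487, 490, 492, 534, 537, 582, 587, 600, 1850 → median = 534
|x − 534| sorted: 0, 3, 42, 44, 47, 48, 53, 66, 82, 144, 1316 → MAD = 48
Robust SD ≈ 1.4826 × 48 = 71.165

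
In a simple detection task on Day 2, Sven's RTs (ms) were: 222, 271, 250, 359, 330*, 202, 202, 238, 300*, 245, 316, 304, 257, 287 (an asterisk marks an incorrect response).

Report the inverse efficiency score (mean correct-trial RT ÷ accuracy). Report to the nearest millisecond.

307 ms

Correct trials (n=12): 222, 271, 250, 359, 202, 202, 238, 245, 316, 304, 257, 287
Mean correct RT = 3153/12 = 262.7500 ms
Proportion correct = 12/14
IES = 262.7500 / (12/14) = 306.542 ms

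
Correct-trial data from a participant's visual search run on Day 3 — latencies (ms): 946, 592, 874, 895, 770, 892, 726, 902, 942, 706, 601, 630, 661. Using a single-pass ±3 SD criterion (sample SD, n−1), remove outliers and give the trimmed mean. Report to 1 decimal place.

779.8 ms

n = 13, ΣRT = 10137, M = 779.769
Σ(x−M)² = 215826.31; s = √(215826.31/12) = 134.110
Cutoffs: 779.769 ± 3·134.110 → [377.4, 1182.1]
No RTs fall outside the cutoffs; all 13 retained. Mean = 10137/13 = 779.769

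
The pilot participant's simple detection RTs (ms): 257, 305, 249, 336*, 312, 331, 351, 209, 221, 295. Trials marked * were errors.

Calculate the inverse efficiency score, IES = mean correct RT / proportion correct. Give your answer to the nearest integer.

Correct trials (n=9): 257, 305, 249, 312, 331, 351, 209, 221, 295
Mean correct RT = 2530/9 = 281.1111 ms
Proportion correct = 9/10
IES = 281.1111 / (9/10) = 312.346 ms

312 ms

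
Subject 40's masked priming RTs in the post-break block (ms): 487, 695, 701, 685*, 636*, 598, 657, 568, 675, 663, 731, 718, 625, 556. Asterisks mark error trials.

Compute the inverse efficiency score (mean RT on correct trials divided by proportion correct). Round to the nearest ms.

746 ms

Correct trials (n=12): 487, 695, 701, 598, 657, 568, 675, 663, 731, 718, 625, 556
Mean correct RT = 7674/12 = 639.5000 ms
Proportion correct = 12/14
IES = 639.5000 / (12/14) = 746.083 ms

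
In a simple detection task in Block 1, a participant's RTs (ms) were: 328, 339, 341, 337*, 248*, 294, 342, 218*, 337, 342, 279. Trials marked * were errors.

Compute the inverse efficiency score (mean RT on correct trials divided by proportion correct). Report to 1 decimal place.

447.2 ms

Correct trials (n=8): 328, 339, 341, 294, 342, 337, 342, 279
Mean correct RT = 2602/8 = 325.2500 ms
Proportion correct = 8/11
IES = 325.2500 / (8/11) = 447.219 ms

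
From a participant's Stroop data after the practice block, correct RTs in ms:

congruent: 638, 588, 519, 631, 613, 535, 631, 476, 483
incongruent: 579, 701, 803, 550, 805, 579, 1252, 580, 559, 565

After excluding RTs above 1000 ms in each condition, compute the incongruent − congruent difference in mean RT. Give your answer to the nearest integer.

67 ms

incongruent: exclude 1252
M(congruent) = 5114/9 = 568.222
M(incongruent) = 5721/9 = 635.667
Difference = 635.667 − 568.222 = 67.444 ms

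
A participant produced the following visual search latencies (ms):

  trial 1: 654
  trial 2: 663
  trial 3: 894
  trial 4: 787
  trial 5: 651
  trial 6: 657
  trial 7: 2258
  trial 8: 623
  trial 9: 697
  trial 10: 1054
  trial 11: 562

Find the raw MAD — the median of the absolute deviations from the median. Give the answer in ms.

40 ms

Sorted: 562, 623, 651, 654, 657, 663, 697, 787, 894, 1054, 2258 → median = 663
|x − 663|: 9, 0, 231, 124, 12, 6, 1595, 40, 34, 391, 101
Sorted deviations: 0, 6, 9, 12, 34, 40, 101, 124, 231, 391, 1595 → MAD = 40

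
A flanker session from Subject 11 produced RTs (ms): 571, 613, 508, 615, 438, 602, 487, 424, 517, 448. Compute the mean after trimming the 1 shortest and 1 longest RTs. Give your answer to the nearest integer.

Sorted: 424, 438, 448, 487, 508, 517, 571, 602, 613, 615
Drop lowest 1 (424) and highest 1 (615)
Remaining (n=8): Σ = 4184, mean = 4184/8 = 523.000

523 ms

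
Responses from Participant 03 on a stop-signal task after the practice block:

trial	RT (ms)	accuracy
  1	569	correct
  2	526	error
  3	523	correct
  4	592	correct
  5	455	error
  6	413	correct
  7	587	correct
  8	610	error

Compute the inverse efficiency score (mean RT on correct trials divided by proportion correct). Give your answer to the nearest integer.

Correct trials (n=5): 569, 523, 592, 413, 587
Mean correct RT = 2684/5 = 536.8000 ms
Proportion correct = 5/8
IES = 536.8000 / (5/8) = 858.880 ms

859 ms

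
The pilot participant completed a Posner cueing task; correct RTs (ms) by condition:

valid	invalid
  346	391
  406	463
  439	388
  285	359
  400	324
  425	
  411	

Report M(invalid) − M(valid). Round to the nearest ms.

-2 ms

M(valid) = 2712/7 = 387.429
M(invalid) = 1925/5 = 385.000
Difference = 385.000 − 387.429 = -2.429 ms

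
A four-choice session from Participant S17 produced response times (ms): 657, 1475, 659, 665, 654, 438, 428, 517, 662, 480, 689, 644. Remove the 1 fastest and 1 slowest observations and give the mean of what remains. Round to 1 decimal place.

606.5 ms

Sorted: 428, 438, 480, 517, 644, 654, 657, 659, 662, 665, 689, 1475
Drop lowest 1 (428) and highest 1 (1475)
Remaining (n=10): Σ = 6065, mean = 6065/10 = 606.500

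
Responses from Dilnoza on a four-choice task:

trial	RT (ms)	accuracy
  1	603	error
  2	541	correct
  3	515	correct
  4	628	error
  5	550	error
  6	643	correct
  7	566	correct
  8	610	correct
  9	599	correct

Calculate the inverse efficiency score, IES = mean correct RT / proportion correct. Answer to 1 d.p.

868.5 ms

Correct trials (n=6): 541, 515, 643, 566, 610, 599
Mean correct RT = 3474/6 = 579.0000 ms
Proportion correct = 6/9
IES = 579.0000 / (6/9) = 868.500 ms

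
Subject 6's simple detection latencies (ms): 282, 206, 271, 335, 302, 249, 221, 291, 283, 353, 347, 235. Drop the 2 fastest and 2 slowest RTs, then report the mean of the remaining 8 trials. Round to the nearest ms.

281 ms

Sorted: 206, 221, 235, 249, 271, 282, 283, 291, 302, 335, 347, 353
Drop lowest 2 (206, 221) and highest 2 (347, 353)
Remaining (n=8): Σ = 2248, mean = 2248/8 = 281.000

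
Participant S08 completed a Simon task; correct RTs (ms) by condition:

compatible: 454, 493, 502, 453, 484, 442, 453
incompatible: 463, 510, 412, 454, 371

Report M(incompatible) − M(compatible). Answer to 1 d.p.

-26.7 ms

M(compatible) = 3281/7 = 468.714
M(incompatible) = 2210/5 = 442.000
Difference = 442.000 − 468.714 = -26.714 ms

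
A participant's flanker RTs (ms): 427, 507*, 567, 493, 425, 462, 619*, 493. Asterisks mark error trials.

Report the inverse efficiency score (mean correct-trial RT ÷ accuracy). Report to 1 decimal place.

637.1 ms

Correct trials (n=6): 427, 567, 493, 425, 462, 493
Mean correct RT = 2867/6 = 477.8333 ms
Proportion correct = 6/8
IES = 477.8333 / (6/8) = 637.111 ms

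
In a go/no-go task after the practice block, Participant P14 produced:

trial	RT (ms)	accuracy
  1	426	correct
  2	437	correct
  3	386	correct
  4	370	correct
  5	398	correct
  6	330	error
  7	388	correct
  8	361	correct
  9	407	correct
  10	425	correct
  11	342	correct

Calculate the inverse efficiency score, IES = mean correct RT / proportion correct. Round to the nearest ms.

433 ms

Correct trials (n=10): 426, 437, 386, 370, 398, 388, 361, 407, 425, 342
Mean correct RT = 3940/10 = 394.0000 ms
Proportion correct = 10/11
IES = 394.0000 / (10/11) = 433.400 ms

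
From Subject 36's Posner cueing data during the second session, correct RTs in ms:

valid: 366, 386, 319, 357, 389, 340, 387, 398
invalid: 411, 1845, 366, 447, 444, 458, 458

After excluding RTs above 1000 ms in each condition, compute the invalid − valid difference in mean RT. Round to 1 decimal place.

invalid: exclude 1845
M(valid) = 2942/8 = 367.750
M(invalid) = 2584/6 = 430.667
Difference = 430.667 − 367.750 = 62.917 ms

62.9 ms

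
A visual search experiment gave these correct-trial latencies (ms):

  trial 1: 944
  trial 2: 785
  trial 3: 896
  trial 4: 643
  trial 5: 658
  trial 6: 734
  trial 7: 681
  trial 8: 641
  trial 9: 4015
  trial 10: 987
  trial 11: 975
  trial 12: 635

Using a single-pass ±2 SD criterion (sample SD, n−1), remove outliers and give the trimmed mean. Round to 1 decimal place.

n = 12, ΣRT = 12594, M = 1049.500
Σ(x−M)² = 9800829.00; s = √(9800829.00/11) = 943.920
Cutoffs: 1049.500 ± 2·943.920 → [-838.3, 2937.3]
Outside: 4015 → excluded.
Retained (n=11): Σ = 8579, mean = 8579/11 = 779.909

779.9 ms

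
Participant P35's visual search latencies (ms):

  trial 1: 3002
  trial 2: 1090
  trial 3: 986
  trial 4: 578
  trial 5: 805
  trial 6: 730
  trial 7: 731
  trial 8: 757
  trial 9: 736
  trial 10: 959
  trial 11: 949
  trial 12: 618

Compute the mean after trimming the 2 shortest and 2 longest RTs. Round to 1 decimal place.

831.6 ms

Sorted: 578, 618, 730, 731, 736, 757, 805, 949, 959, 986, 1090, 3002
Drop lowest 2 (578, 618) and highest 2 (1090, 3002)
Remaining (n=8): Σ = 6653, mean = 6653/8 = 831.625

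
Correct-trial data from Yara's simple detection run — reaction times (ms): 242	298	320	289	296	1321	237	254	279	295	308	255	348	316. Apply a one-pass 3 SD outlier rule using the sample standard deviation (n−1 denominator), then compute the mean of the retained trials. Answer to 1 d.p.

287.5 ms

n = 14, ΣRT = 5058, M = 361.286
Σ(x−M)² = 1004962.86; s = √(1004962.86/13) = 278.037
Cutoffs: 361.286 ± 3·278.037 → [-472.8, 1195.4]
Outside: 1321 → excluded.
Retained (n=13): Σ = 3737, mean = 3737/13 = 287.462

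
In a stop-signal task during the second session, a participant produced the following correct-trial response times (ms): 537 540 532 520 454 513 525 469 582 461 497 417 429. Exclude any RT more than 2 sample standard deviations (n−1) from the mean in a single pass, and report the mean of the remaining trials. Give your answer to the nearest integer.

n = 13, ΣRT = 6476, M = 498.154
Σ(x−M)² = 28403.69; s = √(28403.69/12) = 48.652
Cutoffs: 498.154 ± 2·48.652 → [400.9, 595.5]
No RTs fall outside the cutoffs; all 13 retained. Mean = 6476/13 = 498.154

498 ms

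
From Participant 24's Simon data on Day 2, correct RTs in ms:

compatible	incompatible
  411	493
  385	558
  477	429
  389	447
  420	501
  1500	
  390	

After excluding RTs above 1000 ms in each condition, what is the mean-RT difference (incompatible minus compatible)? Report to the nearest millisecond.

compatible: exclude 1500
M(compatible) = 2472/6 = 412.000
M(incompatible) = 2428/5 = 485.600
Difference = 485.600 − 412.000 = 73.600 ms

74 ms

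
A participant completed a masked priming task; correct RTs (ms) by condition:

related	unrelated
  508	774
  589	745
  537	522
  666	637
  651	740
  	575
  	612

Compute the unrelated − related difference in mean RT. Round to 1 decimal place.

67.7 ms

M(related) = 2951/5 = 590.200
M(unrelated) = 4605/7 = 657.857
Difference = 657.857 − 590.200 = 67.657 ms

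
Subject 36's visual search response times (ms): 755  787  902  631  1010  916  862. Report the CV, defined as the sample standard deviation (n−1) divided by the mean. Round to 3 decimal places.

0.148

n = 7, Σ = 5863, M = 837.5714
Σ(x−M)² = 92677.714; s = √(92677.714/6) = 124.2831
CV = 124.2831 / 837.5714 = 0.14839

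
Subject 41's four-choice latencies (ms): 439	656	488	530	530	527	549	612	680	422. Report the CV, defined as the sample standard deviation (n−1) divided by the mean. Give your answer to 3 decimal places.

n = 10, Σ = 5433, M = 543.3000
Σ(x−M)² = 65410.100; s = √(65410.100/9) = 85.2513
CV = 85.2513 / 543.3000 = 0.15691

0.157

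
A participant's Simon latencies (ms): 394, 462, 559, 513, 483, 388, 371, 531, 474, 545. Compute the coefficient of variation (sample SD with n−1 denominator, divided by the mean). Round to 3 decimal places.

n = 10, Σ = 4720, M = 472.0000
Σ(x−M)² = 41626.000; s = √(41626.000/9) = 68.0082
CV = 68.0082 / 472.0000 = 0.14409

0.144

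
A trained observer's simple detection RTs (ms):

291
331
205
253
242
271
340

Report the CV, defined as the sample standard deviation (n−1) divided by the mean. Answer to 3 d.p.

n = 7, Σ = 1933, M = 276.1429
Σ(x−M)² = 14096.857; s = √(14096.857/6) = 48.4714
CV = 48.4714 / 276.1429 = 0.17553

0.176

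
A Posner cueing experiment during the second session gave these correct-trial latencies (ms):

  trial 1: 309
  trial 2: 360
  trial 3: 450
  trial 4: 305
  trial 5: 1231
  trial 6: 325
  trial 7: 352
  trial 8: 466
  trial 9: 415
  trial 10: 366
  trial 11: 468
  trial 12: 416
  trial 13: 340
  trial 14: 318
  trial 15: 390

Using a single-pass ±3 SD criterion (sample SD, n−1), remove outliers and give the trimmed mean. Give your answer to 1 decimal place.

n = 15, ΣRT = 6511, M = 434.067
Σ(x−M)² = 723528.93; s = √(723528.93/14) = 227.334
Cutoffs: 434.067 ± 3·227.334 → [-247.9, 1116.1]
Outside: 1231 → excluded.
Retained (n=14): Σ = 5280, mean = 5280/14 = 377.143

377.1 ms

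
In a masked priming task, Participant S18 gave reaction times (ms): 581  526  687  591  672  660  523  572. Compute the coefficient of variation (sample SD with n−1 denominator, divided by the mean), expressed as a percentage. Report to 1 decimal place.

n = 8, Σ = 4812, M = 601.5000
Σ(x−M)² = 28966.000; s = √(28966.000/7) = 64.3273
CV = 64.3273 / 601.5000 = 0.10694 = 10.694%

10.7%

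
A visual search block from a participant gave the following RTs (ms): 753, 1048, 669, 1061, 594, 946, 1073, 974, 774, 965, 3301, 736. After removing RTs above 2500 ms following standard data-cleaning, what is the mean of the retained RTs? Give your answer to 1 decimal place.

Excluded: 3301
Retained (n=11): Σ = 9593
Mean = 9593/11 = 872.0909

872.1 ms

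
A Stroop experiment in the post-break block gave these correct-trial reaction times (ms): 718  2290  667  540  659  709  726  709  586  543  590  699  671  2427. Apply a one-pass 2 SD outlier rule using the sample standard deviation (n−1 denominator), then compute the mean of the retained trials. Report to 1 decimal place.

651.4 ms

n = 14, ΣRT = 12534, M = 895.286
Σ(x−M)² = 5056836.86; s = √(5056836.86/13) = 623.689
Cutoffs: 895.286 ± 2·623.689 → [-352.1, 2142.7]
Outside: 2290, 2427 → excluded.
Retained (n=12): Σ = 7817, mean = 7817/12 = 651.417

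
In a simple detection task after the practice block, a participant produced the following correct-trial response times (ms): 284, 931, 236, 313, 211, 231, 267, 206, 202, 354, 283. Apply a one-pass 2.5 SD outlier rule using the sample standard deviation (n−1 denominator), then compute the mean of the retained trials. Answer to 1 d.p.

258.7 ms

n = 11, ΣRT = 3518, M = 319.818
Σ(x−M)² = 433777.64; s = √(433777.64/10) = 208.273
Cutoffs: 319.818 ± 2.5·208.273 → [-200.9, 840.5]
Outside: 931 → excluded.
Retained (n=10): Σ = 2587, mean = 2587/10 = 258.700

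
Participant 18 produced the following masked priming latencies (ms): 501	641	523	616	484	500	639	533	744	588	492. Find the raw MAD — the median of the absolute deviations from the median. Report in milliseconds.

Sorted: 484, 492, 500, 501, 523, 533, 588, 616, 639, 641, 744 → median = 533
|x − 533|: 32, 108, 10, 83, 49, 33, 106, 0, 211, 55, 41
Sorted deviations: 0, 10, 32, 33, 41, 49, 55, 83, 106, 108, 211 → MAD = 49

49 ms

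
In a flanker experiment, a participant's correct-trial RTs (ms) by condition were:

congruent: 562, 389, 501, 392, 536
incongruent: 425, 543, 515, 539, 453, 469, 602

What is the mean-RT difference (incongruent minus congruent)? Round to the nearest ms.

M(congruent) = 2380/5 = 476.000
M(incongruent) = 3546/7 = 506.571
Difference = 506.571 − 476.000 = 30.571 ms

31 ms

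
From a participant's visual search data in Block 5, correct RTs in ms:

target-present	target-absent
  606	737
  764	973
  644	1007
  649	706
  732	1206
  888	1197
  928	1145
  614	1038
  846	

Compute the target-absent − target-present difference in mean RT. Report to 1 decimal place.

259.9 ms

M(target-present) = 6671/9 = 741.222
M(target-absent) = 8009/8 = 1001.125
Difference = 1001.125 − 741.222 = 259.903 ms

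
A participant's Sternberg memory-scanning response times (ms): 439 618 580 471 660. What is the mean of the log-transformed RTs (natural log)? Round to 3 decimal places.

6.304

ln(RT): 6.0845, 6.4265, 6.3630, 6.1549, 6.4922
Σ ln(RT) = 31.5211
Mean = 31.5211/5 = 6.30422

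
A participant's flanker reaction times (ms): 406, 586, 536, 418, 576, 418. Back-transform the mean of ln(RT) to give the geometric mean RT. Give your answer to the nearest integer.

484 ms

ln(RT): 6.0064, 6.3733, 6.2841, 6.0355, 6.3561, 6.0355
Mean ln(RT) = 37.0909/6 = 6.18181
Geometric mean = exp(6.18181) = 483.87 ms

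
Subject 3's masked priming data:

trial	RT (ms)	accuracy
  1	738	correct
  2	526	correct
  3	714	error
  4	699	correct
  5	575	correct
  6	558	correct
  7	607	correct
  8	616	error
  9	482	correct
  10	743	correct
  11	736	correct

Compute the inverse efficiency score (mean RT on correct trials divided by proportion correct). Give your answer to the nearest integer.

769 ms

Correct trials (n=9): 738, 526, 699, 575, 558, 607, 482, 743, 736
Mean correct RT = 5664/9 = 629.3333 ms
Proportion correct = 9/11
IES = 629.3333 / (9/11) = 769.185 ms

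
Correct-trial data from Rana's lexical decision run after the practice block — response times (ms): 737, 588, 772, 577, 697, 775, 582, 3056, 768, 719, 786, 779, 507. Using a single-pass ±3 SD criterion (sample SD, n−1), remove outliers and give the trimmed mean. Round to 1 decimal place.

690.6 ms

n = 13, ΣRT = 11343, M = 872.538
Σ(x−M)² = 5273387.23; s = √(5273387.23/12) = 662.909
Cutoffs: 872.538 ± 3·662.909 → [-1116.2, 2861.3]
Outside: 3056 → excluded.
Retained (n=12): Σ = 8287, mean = 8287/12 = 690.583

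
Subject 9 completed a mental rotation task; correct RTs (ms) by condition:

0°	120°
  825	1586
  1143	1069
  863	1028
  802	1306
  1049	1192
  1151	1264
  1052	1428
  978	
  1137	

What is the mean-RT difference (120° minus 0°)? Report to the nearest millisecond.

M(0°) = 9000/9 = 1000.000
M(120°) = 8873/7 = 1267.571
Difference = 1267.571 − 1000.000 = 267.571 ms

268 ms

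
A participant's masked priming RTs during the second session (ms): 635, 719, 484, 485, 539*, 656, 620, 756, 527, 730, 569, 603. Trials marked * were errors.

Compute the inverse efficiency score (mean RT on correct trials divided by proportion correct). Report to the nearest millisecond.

Correct trials (n=11): 635, 719, 484, 485, 656, 620, 756, 527, 730, 569, 603
Mean correct RT = 6784/11 = 616.7273 ms
Proportion correct = 11/12
IES = 616.7273 / (11/12) = 672.793 ms

673 ms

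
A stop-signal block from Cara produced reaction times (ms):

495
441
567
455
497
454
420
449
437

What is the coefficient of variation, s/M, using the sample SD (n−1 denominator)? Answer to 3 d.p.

0.096

n = 9, Σ = 4215, M = 468.3333
Σ(x−M)² = 16090.000; s = √(16090.000/8) = 44.8470
CV = 44.8470 / 468.3333 = 0.09576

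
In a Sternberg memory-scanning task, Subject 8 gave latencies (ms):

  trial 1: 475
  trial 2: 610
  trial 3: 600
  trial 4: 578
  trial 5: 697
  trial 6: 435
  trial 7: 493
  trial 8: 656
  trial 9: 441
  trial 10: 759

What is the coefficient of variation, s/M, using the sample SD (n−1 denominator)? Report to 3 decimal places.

0.194

n = 10, Σ = 5744, M = 574.4000
Σ(x−M)² = 111436.400; s = √(111436.400/9) = 111.2736
CV = 111.2736 / 574.4000 = 0.19372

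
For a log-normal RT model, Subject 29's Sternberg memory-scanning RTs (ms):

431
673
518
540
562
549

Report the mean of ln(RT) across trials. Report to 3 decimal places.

ln(RT): 6.0661, 6.5117, 6.2500, 6.2916, 6.3315, 6.3081
Σ ln(RT) = 37.7590
Mean = 37.7590/6 = 6.29317

6.293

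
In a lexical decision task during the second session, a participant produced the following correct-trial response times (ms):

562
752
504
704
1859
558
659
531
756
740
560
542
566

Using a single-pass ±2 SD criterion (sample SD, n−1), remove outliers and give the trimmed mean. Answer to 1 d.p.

619.5 ms

n = 13, ΣRT = 9293, M = 714.846
Σ(x−M)² = 1518257.69; s = √(1518257.69/12) = 355.699
Cutoffs: 714.846 ± 2·355.699 → [3.4, 1426.2]
Outside: 1859 → excluded.
Retained (n=12): Σ = 7434, mean = 7434/12 = 619.500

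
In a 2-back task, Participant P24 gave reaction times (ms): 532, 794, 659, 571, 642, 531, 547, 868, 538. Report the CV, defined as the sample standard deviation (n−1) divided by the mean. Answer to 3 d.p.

n = 9, Σ = 5682, M = 631.3333
Σ(x−M)² = 122748.000; s = √(122748.000/8) = 123.8689
CV = 123.8689 / 631.3333 = 0.19620

0.196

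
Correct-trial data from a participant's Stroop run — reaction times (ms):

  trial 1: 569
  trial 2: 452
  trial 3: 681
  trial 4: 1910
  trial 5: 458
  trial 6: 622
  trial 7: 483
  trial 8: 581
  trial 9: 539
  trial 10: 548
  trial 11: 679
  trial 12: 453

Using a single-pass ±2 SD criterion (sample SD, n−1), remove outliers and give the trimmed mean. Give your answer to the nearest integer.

551 ms

n = 12, ΣRT = 7975, M = 664.583
Σ(x−M)² = 1764446.92; s = √(1764446.92/11) = 400.505
Cutoffs: 664.583 ± 2·400.505 → [-136.4, 1465.6]
Outside: 1910 → excluded.
Retained (n=11): Σ = 6065, mean = 6065/11 = 551.364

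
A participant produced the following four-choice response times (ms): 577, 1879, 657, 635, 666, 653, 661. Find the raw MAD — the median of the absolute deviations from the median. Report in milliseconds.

9 ms

Sorted: 577, 635, 653, 657, 661, 666, 1879 → median = 657
|x − 657|: 80, 1222, 0, 22, 9, 4, 4
Sorted deviations: 0, 4, 4, 9, 22, 80, 1222 → MAD = 9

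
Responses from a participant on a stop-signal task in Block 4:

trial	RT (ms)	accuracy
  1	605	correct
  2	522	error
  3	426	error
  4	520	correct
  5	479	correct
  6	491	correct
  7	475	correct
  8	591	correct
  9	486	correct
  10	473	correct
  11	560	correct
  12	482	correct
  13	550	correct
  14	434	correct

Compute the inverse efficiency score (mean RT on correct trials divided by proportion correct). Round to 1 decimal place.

597.5 ms

Correct trials (n=12): 605, 520, 479, 491, 475, 591, 486, 473, 560, 482, 550, 434
Mean correct RT = 6146/12 = 512.1667 ms
Proportion correct = 12/14
IES = 512.1667 / (12/14) = 597.528 ms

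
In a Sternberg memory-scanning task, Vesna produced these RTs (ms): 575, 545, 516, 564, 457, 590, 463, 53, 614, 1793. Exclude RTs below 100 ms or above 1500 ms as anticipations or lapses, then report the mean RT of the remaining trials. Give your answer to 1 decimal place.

Excluded: 53, 1793
Retained (n=8): Σ = 4324
Mean = 4324/8 = 540.5000

540.5 ms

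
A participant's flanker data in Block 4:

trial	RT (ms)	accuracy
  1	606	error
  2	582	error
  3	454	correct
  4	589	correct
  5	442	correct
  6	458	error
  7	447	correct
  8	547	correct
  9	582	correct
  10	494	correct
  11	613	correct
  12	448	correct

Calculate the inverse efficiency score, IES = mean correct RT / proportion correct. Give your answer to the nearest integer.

684 ms

Correct trials (n=9): 454, 589, 442, 447, 547, 582, 494, 613, 448
Mean correct RT = 4616/9 = 512.8889 ms
Proportion correct = 9/12
IES = 512.8889 / (9/12) = 683.852 ms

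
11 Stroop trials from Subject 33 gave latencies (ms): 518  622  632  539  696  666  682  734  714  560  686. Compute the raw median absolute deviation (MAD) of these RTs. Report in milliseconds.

Sorted: 518, 539, 560, 622, 632, 666, 682, 686, 696, 714, 734 → median = 666
|x − 666|: 148, 44, 34, 127, 30, 0, 16, 68, 48, 106, 20
Sorted deviations: 0, 16, 20, 30, 34, 44, 48, 68, 106, 127, 148 → MAD = 44

44 ms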